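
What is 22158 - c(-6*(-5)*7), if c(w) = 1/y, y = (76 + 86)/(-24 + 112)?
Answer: 1794754/81 ≈ 22157.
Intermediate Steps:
y = 81/44 (y = 162/88 = 162*(1/88) = 81/44 ≈ 1.8409)
c(w) = 44/81 (c(w) = 1/(81/44) = 44/81)
22158 - c(-6*(-5)*7) = 22158 - 1*44/81 = 22158 - 44/81 = 1794754/81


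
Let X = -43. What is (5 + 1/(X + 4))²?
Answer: 37636/1521 ≈ 24.744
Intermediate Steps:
(5 + 1/(X + 4))² = (5 + 1/(-43 + 4))² = (5 + 1/(-39))² = (5 - 1/39)² = (194/39)² = 37636/1521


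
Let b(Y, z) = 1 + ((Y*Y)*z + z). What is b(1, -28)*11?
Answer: -605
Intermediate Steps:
b(Y, z) = 1 + z + z*Y² (b(Y, z) = 1 + (Y²*z + z) = 1 + (z*Y² + z) = 1 + (z + z*Y²) = 1 + z + z*Y²)
b(1, -28)*11 = (1 - 28 - 28*1²)*11 = (1 - 28 - 28*1)*11 = (1 - 28 - 28)*11 = -55*11 = -605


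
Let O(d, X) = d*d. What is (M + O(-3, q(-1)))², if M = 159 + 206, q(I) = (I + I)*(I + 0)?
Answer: 139876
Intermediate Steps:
q(I) = 2*I² (q(I) = (2*I)*I = 2*I²)
M = 365
O(d, X) = d²
(M + O(-3, q(-1)))² = (365 + (-3)²)² = (365 + 9)² = 374² = 139876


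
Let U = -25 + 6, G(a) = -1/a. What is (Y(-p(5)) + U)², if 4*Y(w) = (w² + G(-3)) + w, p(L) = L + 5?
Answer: 1849/144 ≈ 12.840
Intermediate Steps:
p(L) = 5 + L
Y(w) = 1/12 + w/4 + w²/4 (Y(w) = ((w² - 1/(-3)) + w)/4 = ((w² - 1*(-⅓)) + w)/4 = ((w² + ⅓) + w)/4 = ((⅓ + w²) + w)/4 = (⅓ + w + w²)/4 = 1/12 + w/4 + w²/4)
U = -19
(Y(-p(5)) + U)² = ((1/12 + (-(5 + 5))/4 + (-(5 + 5))²/4) - 19)² = ((1/12 + (-1*10)/4 + (-1*10)²/4) - 19)² = ((1/12 + (¼)*(-10) + (¼)*(-10)²) - 19)² = ((1/12 - 5/2 + (¼)*100) - 19)² = ((1/12 - 5/2 + 25) - 19)² = (271/12 - 19)² = (43/12)² = 1849/144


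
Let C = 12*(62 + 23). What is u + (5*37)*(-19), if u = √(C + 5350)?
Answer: -3515 + 7*√130 ≈ -3435.2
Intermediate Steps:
C = 1020 (C = 12*85 = 1020)
u = 7*√130 (u = √(1020 + 5350) = √6370 = 7*√130 ≈ 79.812)
u + (5*37)*(-19) = 7*√130 + (5*37)*(-19) = 7*√130 + 185*(-19) = 7*√130 - 3515 = -3515 + 7*√130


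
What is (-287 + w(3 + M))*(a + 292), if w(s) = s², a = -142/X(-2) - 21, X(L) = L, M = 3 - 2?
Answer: -92682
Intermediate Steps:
M = 1
a = 50 (a = -142/(-2) - 21 = -142*(-½) - 21 = 71 - 21 = 50)
(-287 + w(3 + M))*(a + 292) = (-287 + (3 + 1)²)*(50 + 292) = (-287 + 4²)*342 = (-287 + 16)*342 = -271*342 = -92682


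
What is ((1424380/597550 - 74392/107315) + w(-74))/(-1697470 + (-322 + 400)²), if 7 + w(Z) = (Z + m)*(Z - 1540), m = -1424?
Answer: -3100837919690227/2169239019739090 ≈ -1.4295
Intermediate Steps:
w(Z) = -7 + (-1540 + Z)*(-1424 + Z) (w(Z) = -7 + (Z - 1424)*(Z - 1540) = -7 + (-1424 + Z)*(-1540 + Z) = -7 + (-1540 + Z)*(-1424 + Z))
((1424380/597550 - 74392/107315) + w(-74))/(-1697470 + (-322 + 400)²) = ((1424380/597550 - 74392/107315) + (2192953 + (-74)² - 2964*(-74)))/(-1697470 + (-322 + 400)²) = ((1424380*(1/597550) - 74392*1/107315) + (2192953 + 5476 + 219336))/(-1697470 + 78²) = ((142438/59755 - 74392/107315) + 2417765)/(-1697470 + 6084) = (2168088002/1282521565 + 2417765)/(-1691386) = (3100837919690227/1282521565)*(-1/1691386) = -3100837919690227/2169239019739090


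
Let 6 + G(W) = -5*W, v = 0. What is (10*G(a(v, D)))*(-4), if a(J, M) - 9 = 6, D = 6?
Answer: 3240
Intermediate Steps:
a(J, M) = 15 (a(J, M) = 9 + 6 = 15)
G(W) = -6 - 5*W
(10*G(a(v, D)))*(-4) = (10*(-6 - 5*15))*(-4) = (10*(-6 - 75))*(-4) = (10*(-81))*(-4) = -810*(-4) = 3240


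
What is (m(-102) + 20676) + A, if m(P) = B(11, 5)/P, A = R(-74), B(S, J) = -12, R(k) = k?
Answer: 350236/17 ≈ 20602.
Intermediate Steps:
A = -74
m(P) = -12/P
(m(-102) + 20676) + A = (-12/(-102) + 20676) - 74 = (-12*(-1/102) + 20676) - 74 = (2/17 + 20676) - 74 = 351494/17 - 74 = 350236/17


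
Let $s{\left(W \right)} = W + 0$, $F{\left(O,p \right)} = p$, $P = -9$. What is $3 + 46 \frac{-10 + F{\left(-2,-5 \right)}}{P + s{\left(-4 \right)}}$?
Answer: $\frac{729}{13} \approx 56.077$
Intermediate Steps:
$s{\left(W \right)} = W$
$3 + 46 \frac{-10 + F{\left(-2,-5 \right)}}{P + s{\left(-4 \right)}} = 3 + 46 \frac{-10 - 5}{-9 - 4} = 3 + 46 \left(- \frac{15}{-13}\right) = 3 + 46 \left(\left(-15\right) \left(- \frac{1}{13}\right)\right) = 3 + 46 \cdot \frac{15}{13} = 3 + \frac{690}{13} = \frac{729}{13}$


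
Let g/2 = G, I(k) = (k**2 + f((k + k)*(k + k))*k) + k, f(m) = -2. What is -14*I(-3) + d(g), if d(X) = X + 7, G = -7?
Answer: -175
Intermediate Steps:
I(k) = k**2 - k (I(k) = (k**2 - 2*k) + k = k**2 - k)
g = -14 (g = 2*(-7) = -14)
d(X) = 7 + X
-14*I(-3) + d(g) = -(-42)*(-1 - 3) + (7 - 14) = -(-42)*(-4) - 7 = -14*12 - 7 = -168 - 7 = -175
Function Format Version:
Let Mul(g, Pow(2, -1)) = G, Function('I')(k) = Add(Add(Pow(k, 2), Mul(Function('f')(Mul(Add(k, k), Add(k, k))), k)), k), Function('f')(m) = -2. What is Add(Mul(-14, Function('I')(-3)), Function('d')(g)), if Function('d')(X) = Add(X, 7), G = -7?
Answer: -175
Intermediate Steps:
Function('I')(k) = Add(Pow(k, 2), Mul(-1, k)) (Function('I')(k) = Add(Add(Pow(k, 2), Mul(-2, k)), k) = Add(Pow(k, 2), Mul(-1, k)))
g = -14 (g = Mul(2, -7) = -14)
Function('d')(X) = Add(7, X)
Add(Mul(-14, Function('I')(-3)), Function('d')(g)) = Add(Mul(-14, Mul(-3, Add(-1, -3))), Add(7, -14)) = Add(Mul(-14, Mul(-3, -4)), -7) = Add(Mul(-14, 12), -7) = Add(-168, -7) = -175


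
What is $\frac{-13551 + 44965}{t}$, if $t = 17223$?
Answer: $\frac{31414}{17223} \approx 1.824$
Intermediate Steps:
$\frac{-13551 + 44965}{t} = \frac{-13551 + 44965}{17223} = 31414 \cdot \frac{1}{17223} = \frac{31414}{17223}$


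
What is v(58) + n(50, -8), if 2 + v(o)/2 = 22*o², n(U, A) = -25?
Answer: 147987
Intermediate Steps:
v(o) = -4 + 44*o² (v(o) = -4 + 2*(22*o²) = -4 + 44*o²)
v(58) + n(50, -8) = (-4 + 44*58²) - 25 = (-4 + 44*3364) - 25 = (-4 + 148016) - 25 = 148012 - 25 = 147987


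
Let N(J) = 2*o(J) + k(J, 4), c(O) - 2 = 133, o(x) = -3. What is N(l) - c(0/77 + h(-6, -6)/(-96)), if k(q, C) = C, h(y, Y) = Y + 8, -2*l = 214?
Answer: -137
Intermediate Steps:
l = -107 (l = -1/2*214 = -107)
h(y, Y) = 8 + Y
c(O) = 135 (c(O) = 2 + 133 = 135)
N(J) = -2 (N(J) = 2*(-3) + 4 = -6 + 4 = -2)
N(l) - c(0/77 + h(-6, -6)/(-96)) = -2 - 1*135 = -2 - 135 = -137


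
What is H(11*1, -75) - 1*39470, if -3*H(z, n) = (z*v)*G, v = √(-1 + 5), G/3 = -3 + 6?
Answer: -39536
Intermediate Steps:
G = 9 (G = 3*(-3 + 6) = 3*3 = 9)
v = 2 (v = √4 = 2)
H(z, n) = -6*z (H(z, n) = -z*2*9/3 = -2*z*9/3 = -6*z)
H(11*1, -75) - 1*39470 = -66 - 1*39470 = -6*11 - 39470 = -66 - 39470 = -39536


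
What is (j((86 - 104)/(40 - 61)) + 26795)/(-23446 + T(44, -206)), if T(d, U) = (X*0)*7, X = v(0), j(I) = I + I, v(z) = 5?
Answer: -187577/164122 ≈ -1.1429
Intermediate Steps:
j(I) = 2*I
X = 5
T(d, U) = 0 (T(d, U) = (5*0)*7 = 0*7 = 0)
(j((86 - 104)/(40 - 61)) + 26795)/(-23446 + T(44, -206)) = (2*((86 - 104)/(40 - 61)) + 26795)/(-23446 + 0) = (2*(-18/(-21)) + 26795)/(-23446) = (2*(-18*(-1/21)) + 26795)*(-1/23446) = (2*(6/7) + 26795)*(-1/23446) = (12/7 + 26795)*(-1/23446) = (187577/7)*(-1/23446) = -187577/164122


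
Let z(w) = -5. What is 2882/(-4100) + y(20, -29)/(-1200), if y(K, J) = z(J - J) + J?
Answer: -3319/4920 ≈ -0.67459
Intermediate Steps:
y(K, J) = -5 + J
2882/(-4100) + y(20, -29)/(-1200) = 2882/(-4100) + (-5 - 29)/(-1200) = 2882*(-1/4100) - 34*(-1/1200) = -1441/2050 + 17/600 = -3319/4920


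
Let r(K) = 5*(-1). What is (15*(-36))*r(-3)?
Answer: 2700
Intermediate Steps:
r(K) = -5
(15*(-36))*r(-3) = (15*(-36))*(-5) = -540*(-5) = 2700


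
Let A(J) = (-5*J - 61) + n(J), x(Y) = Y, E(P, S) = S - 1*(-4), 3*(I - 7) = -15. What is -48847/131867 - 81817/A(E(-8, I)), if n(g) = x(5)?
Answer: 10784761497/11340562 ≈ 950.99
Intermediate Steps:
I = 2 (I = 7 + (1/3)*(-15) = 7 - 5 = 2)
E(P, S) = 4 + S (E(P, S) = S + 4 = 4 + S)
n(g) = 5
A(J) = -56 - 5*J (A(J) = (-5*J - 61) + 5 = (-61 - 5*J) + 5 = -56 - 5*J)
-48847/131867 - 81817/A(E(-8, I)) = -48847/131867 - 81817/(-56 - 5*(4 + 2)) = -48847*1/131867 - 81817/(-56 - 5*6) = -48847/131867 - 81817/(-56 - 30) = -48847/131867 - 81817/(-86) = -48847/131867 - 81817*(-1/86) = -48847/131867 + 81817/86 = 10784761497/11340562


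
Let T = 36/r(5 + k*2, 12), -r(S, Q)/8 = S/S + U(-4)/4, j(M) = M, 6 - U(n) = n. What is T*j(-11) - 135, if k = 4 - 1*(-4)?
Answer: -846/7 ≈ -120.86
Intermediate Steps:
U(n) = 6 - n
k = 8 (k = 4 + 4 = 8)
r(S, Q) = -28 (r(S, Q) = -8*(S/S + (6 - 1*(-4))/4) = -8*(1 + (6 + 4)*(¼)) = -8*(1 + 10*(¼)) = -8*(1 + 5/2) = -8*7/2 = -28)
T = -9/7 (T = 36/(-28) = 36*(-1/28) = -9/7 ≈ -1.2857)
T*j(-11) - 135 = -9/7*(-11) - 135 = 99/7 - 135 = -846/7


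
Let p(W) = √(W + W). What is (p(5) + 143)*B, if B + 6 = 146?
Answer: 20020 + 140*√10 ≈ 20463.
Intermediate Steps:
B = 140 (B = -6 + 146 = 140)
p(W) = √2*√W (p(W) = √(2*W) = √2*√W)
(p(5) + 143)*B = (√2*√5 + 143)*140 = (√10 + 143)*140 = (143 + √10)*140 = 20020 + 140*√10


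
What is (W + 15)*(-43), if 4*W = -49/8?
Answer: -18533/32 ≈ -579.16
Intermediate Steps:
W = -49/32 (W = (-49/8)/4 = (-49*⅛)/4 = (¼)*(-49/8) = -49/32 ≈ -1.5313)
(W + 15)*(-43) = (-49/32 + 15)*(-43) = (431/32)*(-43) = -18533/32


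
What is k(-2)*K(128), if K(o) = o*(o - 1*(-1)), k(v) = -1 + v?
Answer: -49536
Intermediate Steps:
K(o) = o*(1 + o) (K(o) = o*(o + 1) = o*(1 + o))
k(-2)*K(128) = (-1 - 2)*(128*(1 + 128)) = -384*129 = -3*16512 = -49536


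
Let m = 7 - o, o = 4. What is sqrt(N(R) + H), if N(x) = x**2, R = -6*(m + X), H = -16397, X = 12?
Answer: I*sqrt(8297) ≈ 91.088*I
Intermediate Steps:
m = 3 (m = 7 - 1*4 = 7 - 4 = 3)
R = -90 (R = -6*(3 + 12) = -6*15 = -90)
sqrt(N(R) + H) = sqrt((-90)**2 - 16397) = sqrt(8100 - 16397) = sqrt(-8297) = I*sqrt(8297)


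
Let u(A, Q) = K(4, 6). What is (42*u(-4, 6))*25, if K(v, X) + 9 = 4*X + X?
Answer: 22050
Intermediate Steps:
K(v, X) = -9 + 5*X (K(v, X) = -9 + (4*X + X) = -9 + 5*X)
u(A, Q) = 21 (u(A, Q) = -9 + 5*6 = -9 + 30 = 21)
(42*u(-4, 6))*25 = (42*21)*25 = 882*25 = 22050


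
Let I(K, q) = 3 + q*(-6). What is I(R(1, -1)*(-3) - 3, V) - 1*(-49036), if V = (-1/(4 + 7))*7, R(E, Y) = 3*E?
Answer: 539471/11 ≈ 49043.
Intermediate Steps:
V = -7/11 (V = (-1/11)*7 = ((1/11)*(-1))*7 = -1/11*7 = -7/11 ≈ -0.63636)
I(K, q) = 3 - 6*q
I(R(1, -1)*(-3) - 3, V) - 1*(-49036) = (3 - 6*(-7/11)) - 1*(-49036) = (3 + 42/11) + 49036 = 75/11 + 49036 = 539471/11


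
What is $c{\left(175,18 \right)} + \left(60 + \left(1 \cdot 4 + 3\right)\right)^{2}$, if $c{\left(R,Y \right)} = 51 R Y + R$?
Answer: $165314$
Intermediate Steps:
$c{\left(R,Y \right)} = R + 51 R Y$ ($c{\left(R,Y \right)} = 51 R Y + R = R + 51 R Y$)
$c{\left(175,18 \right)} + \left(60 + \left(1 \cdot 4 + 3\right)\right)^{2} = 175 \left(1 + 51 \cdot 18\right) + \left(60 + \left(1 \cdot 4 + 3\right)\right)^{2} = 175 \left(1 + 918\right) + \left(60 + \left(4 + 3\right)\right)^{2} = 175 \cdot 919 + \left(60 + 7\right)^{2} = 160825 + 67^{2} = 160825 + 4489 = 165314$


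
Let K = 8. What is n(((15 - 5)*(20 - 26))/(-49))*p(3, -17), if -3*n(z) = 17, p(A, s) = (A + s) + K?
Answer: 34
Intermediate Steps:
p(A, s) = 8 + A + s (p(A, s) = (A + s) + 8 = 8 + A + s)
n(z) = -17/3 (n(z) = -1/3*17 = -17/3)
n(((15 - 5)*(20 - 26))/(-49))*p(3, -17) = -17*(8 + 3 - 17)/3 = -17/3*(-6) = 34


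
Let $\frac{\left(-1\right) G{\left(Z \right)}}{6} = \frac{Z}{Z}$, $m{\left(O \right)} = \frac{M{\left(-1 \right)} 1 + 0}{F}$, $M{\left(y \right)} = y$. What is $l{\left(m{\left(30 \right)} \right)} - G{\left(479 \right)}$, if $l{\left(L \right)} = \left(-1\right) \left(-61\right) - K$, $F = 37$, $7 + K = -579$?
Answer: $653$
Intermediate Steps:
$K = -586$ ($K = -7 - 579 = -586$)
$m{\left(O \right)} = - \frac{1}{37}$ ($m{\left(O \right)} = \frac{\left(-1\right) 1 + 0}{37} = \left(-1 + 0\right) \frac{1}{37} = \left(-1\right) \frac{1}{37} = - \frac{1}{37}$)
$G{\left(Z \right)} = -6$ ($G{\left(Z \right)} = - 6 \frac{Z}{Z} = \left(-6\right) 1 = -6$)
$l{\left(L \right)} = 647$ ($l{\left(L \right)} = \left(-1\right) \left(-61\right) - -586 = 61 + 586 = 647$)
$l{\left(m{\left(30 \right)} \right)} - G{\left(479 \right)} = 647 - -6 = 647 + 6 = 653$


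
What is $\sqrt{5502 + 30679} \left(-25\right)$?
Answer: $- 25 \sqrt{36181} \approx -4755.3$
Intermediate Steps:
$\sqrt{5502 + 30679} \left(-25\right) = \sqrt{36181} \left(-25\right) = - 25 \sqrt{36181}$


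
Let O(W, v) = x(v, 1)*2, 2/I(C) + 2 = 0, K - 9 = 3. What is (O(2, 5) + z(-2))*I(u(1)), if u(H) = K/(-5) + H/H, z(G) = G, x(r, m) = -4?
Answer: 10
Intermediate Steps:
K = 12 (K = 9 + 3 = 12)
u(H) = -7/5 (u(H) = 12/(-5) + H/H = 12*(-⅕) + 1 = -12/5 + 1 = -7/5)
I(C) = -1 (I(C) = 2/(-2 + 0) = 2/(-2) = 2*(-½) = -1)
O(W, v) = -8 (O(W, v) = -4*2 = -8)
(O(2, 5) + z(-2))*I(u(1)) = (-8 - 2)*(-1) = -10*(-1) = 10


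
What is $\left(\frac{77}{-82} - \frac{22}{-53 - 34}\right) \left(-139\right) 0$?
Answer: $0$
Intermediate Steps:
$\left(\frac{77}{-82} - \frac{22}{-53 - 34}\right) \left(-139\right) 0 = \left(77 \left(- \frac{1}{82}\right) - \frac{22}{-87}\right) \left(-139\right) 0 = \left(- \frac{77}{82} - - \frac{22}{87}\right) \left(-139\right) 0 = \left(- \frac{77}{82} + \frac{22}{87}\right) \left(-139\right) 0 = \left(- \frac{4895}{7134}\right) \left(-139\right) 0 = \frac{680405}{7134} \cdot 0 = 0$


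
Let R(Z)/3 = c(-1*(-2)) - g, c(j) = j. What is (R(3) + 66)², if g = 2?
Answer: 4356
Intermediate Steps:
R(Z) = 0 (R(Z) = 3*(-1*(-2) - 1*2) = 3*(2 - 2) = 3*0 = 0)
(R(3) + 66)² = (0 + 66)² = 66² = 4356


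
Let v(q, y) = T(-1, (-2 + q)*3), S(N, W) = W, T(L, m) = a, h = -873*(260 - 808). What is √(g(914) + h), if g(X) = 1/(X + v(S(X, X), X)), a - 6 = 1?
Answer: √405801888285/921 ≈ 691.67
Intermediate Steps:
a = 7 (a = 6 + 1 = 7)
h = 478404 (h = -873*(-548) = 478404)
T(L, m) = 7
v(q, y) = 7
g(X) = 1/(7 + X) (g(X) = 1/(X + 7) = 1/(7 + X))
√(g(914) + h) = √(1/(7 + 914) + 478404) = √(1/921 + 478404) = √(440610085/921) = √405801888285/921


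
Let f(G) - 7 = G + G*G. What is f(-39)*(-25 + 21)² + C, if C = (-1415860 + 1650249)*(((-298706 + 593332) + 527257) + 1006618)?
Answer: 428580544713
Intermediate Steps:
f(G) = 7 + G + G² (f(G) = 7 + (G + G*G) = 7 + (G + G²) = 7 + G + G²)
C = 428580520889 (C = 234389*((294626 + 527257) + 1006618) = 234389*(821883 + 1006618) = 234389*1828501 = 428580520889)
f(-39)*(-25 + 21)² + C = (7 - 39 + (-39)²)*(-25 + 21)² + 428580520889 = (7 - 39 + 1521)*(-4)² + 428580520889 = 1489*16 + 428580520889 = 23824 + 428580520889 = 428580544713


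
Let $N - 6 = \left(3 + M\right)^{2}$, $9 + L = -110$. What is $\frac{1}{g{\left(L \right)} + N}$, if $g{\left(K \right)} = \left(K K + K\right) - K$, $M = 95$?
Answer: $\frac{1}{23771} \approx 4.2068 \cdot 10^{-5}$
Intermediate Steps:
$L = -119$ ($L = -9 - 110 = -119$)
$N = 9610$ ($N = 6 + \left(3 + 95\right)^{2} = 6 + 98^{2} = 6 + 9604 = 9610$)
$g{\left(K \right)} = K^{2}$ ($g{\left(K \right)} = \left(K^{2} + K\right) - K = \left(K + K^{2}\right) - K = K^{2}$)
$\frac{1}{g{\left(L \right)} + N} = \frac{1}{\left(-119\right)^{2} + 9610} = \frac{1}{14161 + 9610} = \frac{1}{23771}$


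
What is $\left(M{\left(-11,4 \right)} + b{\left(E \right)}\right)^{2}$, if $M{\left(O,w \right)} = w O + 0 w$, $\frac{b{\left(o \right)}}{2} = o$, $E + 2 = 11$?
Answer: $676$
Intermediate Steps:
$E = 9$ ($E = -2 + 11 = 9$)
$b{\left(o \right)} = 2 o$
$M{\left(O,w \right)} = O w$ ($M{\left(O,w \right)} = O w + 0 = O w$)
$\left(M{\left(-11,4 \right)} + b{\left(E \right)}\right)^{2} = \left(\left(-11\right) 4 + 2 \cdot 9\right)^{2} = \left(-44 + 18\right)^{2} = \left(-26\right)^{2} = 676$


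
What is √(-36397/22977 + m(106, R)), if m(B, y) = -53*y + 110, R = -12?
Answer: √43667648085/7659 ≈ 27.284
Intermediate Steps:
m(B, y) = 110 - 53*y
√(-36397/22977 + m(106, R)) = √(-36397/22977 + (110 - 53*(-12))) = √(-36397*1/22977 + (110 + 636)) = √(-36397/22977 + 746) = √(17104445/22977) = √43667648085/7659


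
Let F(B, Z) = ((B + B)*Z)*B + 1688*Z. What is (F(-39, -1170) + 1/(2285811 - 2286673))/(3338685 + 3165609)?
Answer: -4770394201/5606701428 ≈ -0.85084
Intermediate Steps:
F(B, Z) = 1688*Z + 2*Z*B² (F(B, Z) = ((2*B)*Z)*B + 1688*Z = (2*B*Z)*B + 1688*Z = 2*Z*B² + 1688*Z = 1688*Z + 2*Z*B²)
(F(-39, -1170) + 1/(2285811 - 2286673))/(3338685 + 3165609) = (2*(-1170)*(844 + (-39)²) + 1/(2285811 - 2286673))/(3338685 + 3165609) = (2*(-1170)*(844 + 1521) + 1/(-862))/6504294 = (2*(-1170)*2365 - 1/862)*(1/6504294) = (-5534100 - 1/862)*(1/6504294) = -4770394201/862*1/6504294 = -4770394201/5606701428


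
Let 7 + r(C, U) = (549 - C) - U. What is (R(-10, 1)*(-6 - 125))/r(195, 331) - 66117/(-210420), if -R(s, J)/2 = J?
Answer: 2341163/140280 ≈ 16.689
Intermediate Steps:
R(s, J) = -2*J
r(C, U) = 542 - C - U (r(C, U) = -7 + ((549 - C) - U) = -7 + (549 - C - U) = 542 - C - U)
(R(-10, 1)*(-6 - 125))/r(195, 331) - 66117/(-210420) = ((-2*1)*(-6 - 125))/(542 - 1*195 - 1*331) - 66117/(-210420) = (-2*(-131))/(542 - 195 - 331) - 66117*(-1/210420) = 262/16 + 22039/70140 = 262*(1/16) + 22039/70140 = 131/8 + 22039/70140 = 2341163/140280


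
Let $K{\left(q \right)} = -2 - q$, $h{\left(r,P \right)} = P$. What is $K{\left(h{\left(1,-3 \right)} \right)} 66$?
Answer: $66$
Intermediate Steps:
$K{\left(h{\left(1,-3 \right)} \right)} 66 = \left(-2 - -3\right) 66 = \left(-2 + 3\right) 66 = 1 \cdot 66 = 66$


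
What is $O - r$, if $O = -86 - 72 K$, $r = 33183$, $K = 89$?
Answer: $-39677$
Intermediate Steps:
$O = -6494$ ($O = -86 - 6408 = -6494$)
$O - r = -6494 - 33183 = -39677$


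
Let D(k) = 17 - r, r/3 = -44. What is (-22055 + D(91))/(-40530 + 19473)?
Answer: 7302/7019 ≈ 1.0403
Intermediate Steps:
r = -132 (r = 3*(-44) = -132)
D(k) = 149 (D(k) = 17 - 1*(-132) = 17 + 132 = 149)
(-22055 + D(91))/(-40530 + 19473) = (-22055 + 149)/(-40530 + 19473) = -21906/(-21057) = -21906*(-1/21057) = 7302/7019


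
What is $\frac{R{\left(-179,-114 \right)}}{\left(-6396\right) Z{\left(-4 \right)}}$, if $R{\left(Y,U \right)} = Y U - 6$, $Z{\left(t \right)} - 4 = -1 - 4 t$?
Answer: $- \frac{1700}{10127} \approx -0.16787$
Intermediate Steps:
$Z{\left(t \right)} = 3 - 4 t$ ($Z{\left(t \right)} = 4 - \left(1 + 4 t\right) = 3 - 4 t$)
$R{\left(Y,U \right)} = -6 + U Y$ ($R{\left(Y,U \right)} = U Y - 6 = -6 + U Y$)
$\frac{R{\left(-179,-114 \right)}}{\left(-6396\right) Z{\left(-4 \right)}} = \frac{-6 - -20406}{\left(-6396\right) \left(3 - -16\right)} = \frac{-6 + 20406}{\left(-6396\right) \left(3 + 16\right)} = \frac{20400}{\left(-6396\right) 19} = \frac{20400}{-121524} = 20400 \left(- \frac{1}{121524}\right) = - \frac{1700}{10127}$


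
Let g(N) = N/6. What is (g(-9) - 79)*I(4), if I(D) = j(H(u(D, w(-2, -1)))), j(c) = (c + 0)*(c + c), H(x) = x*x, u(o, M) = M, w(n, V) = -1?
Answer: -161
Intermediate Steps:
H(x) = x²
g(N) = N/6 (g(N) = N*(⅙) = N/6)
j(c) = 2*c² (j(c) = c*(2*c) = 2*c²)
I(D) = 2 (I(D) = 2*((-1)²)² = 2*1² = 2*1 = 2)
(g(-9) - 79)*I(4) = ((⅙)*(-9) - 79)*2 = (-3/2 - 79)*2 = -161/2*2 = -161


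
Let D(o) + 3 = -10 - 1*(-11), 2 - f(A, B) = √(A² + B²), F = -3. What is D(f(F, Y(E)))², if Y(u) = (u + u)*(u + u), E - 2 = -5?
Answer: 4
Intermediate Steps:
E = -3 (E = 2 - 5 = -3)
Y(u) = 4*u² (Y(u) = (2*u)*(2*u) = 4*u²)
f(A, B) = 2 - √(A² + B²)
D(o) = -2 (D(o) = -3 + (-10 - 1*(-11)) = -3 + (-10 + 11) = -3 + 1 = -2)
D(f(F, Y(E)))² = (-2)² = 4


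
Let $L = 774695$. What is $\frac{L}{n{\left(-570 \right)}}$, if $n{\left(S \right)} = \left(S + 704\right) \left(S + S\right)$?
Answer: $- \frac{154939}{30552} \approx -5.0713$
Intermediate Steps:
$n{\left(S \right)} = 2 S \left(704 + S\right)$ ($n{\left(S \right)} = \left(704 + S\right) 2 S = 2 S \left(704 + S\right)$)
$\frac{L}{n{\left(-570 \right)}} = \frac{774695}{2 \left(-570\right) \left(704 - 570\right)} = \frac{774695}{2 \left(-570\right) 134} = \frac{774695}{-152760} = 774695 \left(- \frac{1}{152760}\right) = - \frac{154939}{30552}$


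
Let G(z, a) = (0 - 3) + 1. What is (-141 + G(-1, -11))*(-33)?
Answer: 4719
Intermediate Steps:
G(z, a) = -2 (G(z, a) = -3 + 1 = -2)
(-141 + G(-1, -11))*(-33) = (-141 - 2)*(-33) = -143*(-33) = 4719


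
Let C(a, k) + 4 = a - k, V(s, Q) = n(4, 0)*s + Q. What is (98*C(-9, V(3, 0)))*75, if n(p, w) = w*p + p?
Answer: -183750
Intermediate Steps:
n(p, w) = p + p*w (n(p, w) = p*w + p = p + p*w)
V(s, Q) = Q + 4*s (V(s, Q) = (4*(1 + 0))*s + Q = (4*1)*s + Q = 4*s + Q = Q + 4*s)
C(a, k) = -4 + a - k (C(a, k) = -4 + (a - k) = -4 + a - k)
(98*C(-9, V(3, 0)))*75 = (98*(-4 - 9 - (0 + 4*3)))*75 = (98*(-4 - 9 - (0 + 12)))*75 = (98*(-4 - 9 - 1*12))*75 = (98*(-4 - 9 - 12))*75 = (98*(-25))*75 = -2450*75 = -183750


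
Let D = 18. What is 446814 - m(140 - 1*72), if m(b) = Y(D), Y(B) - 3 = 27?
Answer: 446784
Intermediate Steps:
Y(B) = 30 (Y(B) = 3 + 27 = 30)
m(b) = 30
446814 - m(140 - 1*72) = 446814 - 1*30 = 446814 - 30 = 446784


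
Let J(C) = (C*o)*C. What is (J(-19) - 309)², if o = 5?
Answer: 2238016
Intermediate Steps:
J(C) = 5*C² (J(C) = (C*5)*C = (5*C)*C = 5*C²)
(J(-19) - 309)² = (5*(-19)² - 309)² = (5*361 - 309)² = (1805 - 309)² = 1496² = 2238016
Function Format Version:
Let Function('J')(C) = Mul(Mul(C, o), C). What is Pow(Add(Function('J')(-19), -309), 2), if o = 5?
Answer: 2238016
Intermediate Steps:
Function('J')(C) = Mul(5, Pow(C, 2)) (Function('J')(C) = Mul(Mul(C, 5), C) = Mul(Mul(5, C), C) = Mul(5, Pow(C, 2)))
Pow(Add(Function('J')(-19), -309), 2) = Pow(Add(Mul(5, Pow(-19, 2)), -309), 2) = Pow(Add(Mul(5, 361), -309), 2) = Pow(Add(1805, -309), 2) = Pow(1496, 2) = 2238016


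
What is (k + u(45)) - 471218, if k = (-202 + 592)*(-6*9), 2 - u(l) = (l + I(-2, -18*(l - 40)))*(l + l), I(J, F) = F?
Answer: -488226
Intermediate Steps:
u(l) = 2 - 2*l*(720 - 17*l) (u(l) = 2 - (l - 18*(l - 40))*(l + l) = 2 - (l - 18*(-40 + l))*2*l = 2 - (l + (720 - 18*l))*2*l = 2 - (720 - 17*l)*2*l = 2 - 2*l*(720 - 17*l))
k = -21060 (k = 390*(-54) = -21060)
(k + u(45)) - 471218 = (-21060 + (2 - 1440*45 + 34*45²)) - 471218 = (-21060 + (2 - 64800 + 34*2025)) - 471218 = (-21060 + (2 - 64800 + 68850)) - 471218 = (-21060 + 4052) - 471218 = -17008 - 471218 = -488226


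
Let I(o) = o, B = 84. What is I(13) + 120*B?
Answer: 10093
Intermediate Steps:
I(13) + 120*B = 13 + 120*84 = 13 + 10080 = 10093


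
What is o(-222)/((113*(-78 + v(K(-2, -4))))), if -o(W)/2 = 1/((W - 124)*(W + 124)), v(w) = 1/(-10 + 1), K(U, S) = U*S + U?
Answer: 9/1346808806 ≈ 6.6825e-9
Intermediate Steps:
K(U, S) = U + S*U (K(U, S) = S*U + U = U + S*U)
v(w) = -1/9 (v(w) = 1/(-9) = -1/9)
o(W) = -2/((-124 + W)*(124 + W)) (o(W) = -2*1/((W - 124)*(W + 124)) = -2*1/((-124 + W)*(124 + W)) = -2/((-124 + W)*(124 + W)))
o(-222)/((113*(-78 + v(K(-2, -4))))) = (-2/(-15376 + (-222)**2))/((113*(-78 - 1/9))) = (-2/(-15376 + 49284))/((113*(-703/9))) = (-2/33908)/(-79439/9) = -2*1/33908*(-9/79439) = -1/16954*(-9/79439) = 9/1346808806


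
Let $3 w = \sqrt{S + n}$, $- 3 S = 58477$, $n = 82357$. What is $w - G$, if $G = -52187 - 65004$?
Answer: $117191 + \frac{\sqrt{565782}}{9} \approx 1.1727 \cdot 10^{5}$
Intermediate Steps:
$S = - \frac{58477}{3}$ ($S = \left(- \frac{1}{3}\right) 58477 = - \frac{58477}{3} \approx -19492.0$)
$G = -117191$ ($G = -52187 - 65004 = -117191$)
$w = \frac{\sqrt{565782}}{9}$ ($w = \frac{\sqrt{- \frac{58477}{3} + 82357}}{3} = \frac{\sqrt{\frac{188594}{3}}}{3} = \frac{\frac{1}{3} \sqrt{565782}}{3} = \frac{\sqrt{565782}}{9} \approx 83.576$)
$w - G = \frac{\sqrt{565782}}{9} - -117191 = \frac{\sqrt{565782}}{9} + 117191 = 117191 + \frac{\sqrt{565782}}{9}$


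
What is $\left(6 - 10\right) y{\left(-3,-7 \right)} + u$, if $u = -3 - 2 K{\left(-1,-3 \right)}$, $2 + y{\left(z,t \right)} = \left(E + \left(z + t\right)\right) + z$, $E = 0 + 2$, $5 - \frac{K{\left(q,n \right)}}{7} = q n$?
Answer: $21$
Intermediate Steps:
$K{\left(q,n \right)} = 35 - 7 n q$ ($K{\left(q,n \right)} = 35 - 7 q n = 35 - 7 n q$)
$E = 2$
$y{\left(z,t \right)} = t + 2 z$ ($y{\left(z,t \right)} = -2 + \left(\left(2 + \left(z + t\right)\right) + z\right) = -2 + \left(\left(2 + \left(t + z\right)\right) + z\right) = -2 + \left(\left(2 + t + z\right) + z\right) = -2 + \left(2 + t + 2 z\right) = t + 2 z$)
$u = -31$ ($u = -3 - 2 \left(35 - \left(-21\right) \left(-1\right)\right) = -3 - 2 \left(35 - 21\right) = -3 - 28 = -31$)
$\left(6 - 10\right) y{\left(-3,-7 \right)} + u = \left(6 - 10\right) \left(-7 + 2 \left(-3\right)\right) - 31 = - 4 \left(-7 - 6\right) - 31 = \left(-4\right) \left(-13\right) - 31 = 52 - 31 = 21$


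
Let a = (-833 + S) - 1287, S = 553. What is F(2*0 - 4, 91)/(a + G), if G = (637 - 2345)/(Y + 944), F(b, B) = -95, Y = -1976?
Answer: 24510/403859 ≈ 0.060690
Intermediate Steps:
a = -1567 (a = (-833 + 553) - 1287 = -280 - 1287 = -1567)
G = 427/258 (G = (637 - 2345)/(-1976 + 944) = -1708/(-1032) = -1708*(-1/1032) = 427/258 ≈ 1.6550)
F(2*0 - 4, 91)/(a + G) = -95/(-1567 + 427/258) = -95/(-403859/258) = -95*(-258/403859) = 24510/403859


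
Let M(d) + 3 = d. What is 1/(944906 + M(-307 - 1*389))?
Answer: 1/944207 ≈ 1.0591e-6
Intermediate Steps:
M(d) = -3 + d
1/(944906 + M(-307 - 1*389)) = 1/(944906 + (-3 + (-307 - 1*389))) = 1/(944906 + (-3 + (-307 - 389))) = 1/(944906 + (-3 - 696)) = 1/(944906 - 699) = 1/944207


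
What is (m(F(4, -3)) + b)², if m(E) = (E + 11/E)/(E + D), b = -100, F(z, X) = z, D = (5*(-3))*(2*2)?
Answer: 502970329/50176 ≈ 10024.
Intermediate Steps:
D = -60 (D = -15*4 = -60)
m(E) = (E + 11/E)/(-60 + E) (m(E) = (E + 11/E)/(E - 60) = (E + 11/E)/(-60 + E))
(m(F(4, -3)) + b)² = ((11 + 4²)/(4*(-60 + 4)) - 100)² = ((¼)*(11 + 16)/(-56) - 100)² = ((¼)*(-1/56)*27 - 100)² = (-27/224 - 100)² = (-22427/224)² = 502970329/50176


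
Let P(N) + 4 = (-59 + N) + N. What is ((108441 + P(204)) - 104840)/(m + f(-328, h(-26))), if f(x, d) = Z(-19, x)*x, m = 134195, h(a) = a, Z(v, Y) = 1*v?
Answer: 3946/140427 ≈ 0.028100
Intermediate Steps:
Z(v, Y) = v
f(x, d) = -19*x
P(N) = -63 + 2*N (P(N) = -4 + ((-59 + N) + N) = -4 + (-59 + 2*N) = -63 + 2*N)
((108441 + P(204)) - 104840)/(m + f(-328, h(-26))) = ((108441 + (-63 + 2*204)) - 104840)/(134195 - 19*(-328)) = ((108441 + (-63 + 408)) - 104840)/(134195 + 6232) = ((108441 + 345) - 104840)/140427 = (108786 - 104840)*(1/140427) = 3946*(1/140427) = 3946/140427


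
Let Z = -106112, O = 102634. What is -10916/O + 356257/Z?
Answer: -18861199765/5445349504 ≈ -3.4637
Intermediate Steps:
-10916/O + 356257/Z = -10916/102634 + 356257/(-106112) = -10916*1/102634 + 356257*(-1/106112) = -5458/51317 - 356257/106112 = -18861199765/5445349504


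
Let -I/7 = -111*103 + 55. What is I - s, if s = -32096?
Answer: 111742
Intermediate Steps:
I = 79646 (I = -7*(-111*103 + 55) = -7*(-11433 + 55) = -7*(-11378) = 79646)
I - s = 79646 - 1*(-32096) = 79646 + 32096 = 111742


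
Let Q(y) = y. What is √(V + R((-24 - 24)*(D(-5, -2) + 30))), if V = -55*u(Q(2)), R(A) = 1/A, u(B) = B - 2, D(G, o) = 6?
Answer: I*√3/72 ≈ 0.024056*I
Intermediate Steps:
u(B) = -2 + B
V = 0 (V = -55*(-2 + 2) = -55*0 = 0)
√(V + R((-24 - 24)*(D(-5, -2) + 30))) = √(0 + 1/((-24 - 24)*(6 + 30))) = √(0 + 1/(-48*36)) = √(0 + 1/(-1728)) = √(0 - 1/1728) = √(-1/1728) = I*√3/72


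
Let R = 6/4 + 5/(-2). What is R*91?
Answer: -91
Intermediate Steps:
R = -1 (R = 6*(1/4) + 5*(-1/2) = 3/2 - 5/2 = -1)
R*91 = -1*91 = -91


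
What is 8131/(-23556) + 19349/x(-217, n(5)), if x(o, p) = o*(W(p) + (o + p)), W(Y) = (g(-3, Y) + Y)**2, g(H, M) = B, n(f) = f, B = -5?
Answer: 10215815/135458778 ≈ 0.075416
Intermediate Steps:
g(H, M) = -5
W(Y) = (-5 + Y)**2
x(o, p) = o*(o + p + (-5 + p)**2) (x(o, p) = o*((-5 + p)**2 + (o + p)) = o*(o + p + (-5 + p)**2))
8131/(-23556) + 19349/x(-217, n(5)) = 8131/(-23556) + 19349/((-217*(-217 + 5 + (-5 + 5)**2))) = 8131*(-1/23556) + 19349/((-217*(-217 + 5 + 0**2))) = -8131/23556 + 19349/((-217*(-217 + 5 + 0))) = -8131/23556 + 19349/((-217*(-212))) = -8131/23556 + 19349/46004 = 10215815/135458778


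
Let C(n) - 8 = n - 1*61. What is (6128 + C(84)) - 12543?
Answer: -6384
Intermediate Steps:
C(n) = -53 + n (C(n) = 8 + (n - 1*61) = 8 + (n - 61) = 8 + (-61 + n) = -53 + n)
(6128 + C(84)) - 12543 = (6128 + (-53 + 84)) - 12543 = (6128 + 31) - 12543 = 6159 - 12543 = -6384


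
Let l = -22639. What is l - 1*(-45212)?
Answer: 22573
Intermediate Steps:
l - 1*(-45212) = -22639 - 1*(-45212) = -22639 + 45212 = 22573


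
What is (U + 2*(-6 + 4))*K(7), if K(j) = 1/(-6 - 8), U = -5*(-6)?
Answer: -13/7 ≈ -1.8571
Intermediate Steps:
U = 30
K(j) = -1/14 (K(j) = 1/(-14) = -1/14)
(U + 2*(-6 + 4))*K(7) = (30 + 2*(-6 + 4))*(-1/14) = (30 + 2*(-2))*(-1/14) = (30 - 4)*(-1/14) = 26*(-1/14) = -13/7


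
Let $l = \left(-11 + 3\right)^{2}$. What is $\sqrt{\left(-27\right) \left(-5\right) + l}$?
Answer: $\sqrt{199} \approx 14.107$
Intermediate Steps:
$l = 64$ ($l = \left(-8\right)^{2} = 64$)
$\sqrt{\left(-27\right) \left(-5\right) + l} = \sqrt{\left(-27\right) \left(-5\right) + 64} = \sqrt{135 + 64} = \sqrt{199}$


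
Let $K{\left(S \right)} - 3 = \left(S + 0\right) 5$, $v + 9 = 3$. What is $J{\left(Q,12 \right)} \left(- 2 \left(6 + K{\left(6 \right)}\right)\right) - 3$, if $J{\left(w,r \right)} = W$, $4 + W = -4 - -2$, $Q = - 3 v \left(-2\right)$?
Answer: $465$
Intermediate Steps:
$v = -6$ ($v = -9 + 3 = -6$)
$K{\left(S \right)} = 3 + 5 S$ ($K{\left(S \right)} = 3 + \left(S + 0\right) 5 = 3 + S 5 = 3 + 5 S$)
$Q = -36$ ($Q = \left(-3\right) \left(-6\right) \left(-2\right) = 18 \left(-2\right) = -36$)
$W = -6$ ($W = -4 - 2 = -6$)
$J{\left(w,r \right)} = -6$
$J{\left(Q,12 \right)} \left(- 2 \left(6 + K{\left(6 \right)}\right)\right) - 3 = - 6 \left(- 2 \left(6 + \left(3 + 5 \cdot 6\right)\right)\right) - 3 = - 6 \left(- 2 \left(6 + \left(3 + 30\right)\right)\right) - 3 = - 6 \left(- 2 \left(6 + 33\right)\right) - 3 = - 6 \left(\left(-2\right) 39\right) - 3 = \left(-6\right) \left(-78\right) - 3 = 468 - 3 = 465$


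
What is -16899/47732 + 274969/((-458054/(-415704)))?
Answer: 2728016280331143/10931916764 ≈ 2.4955e+5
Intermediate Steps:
-16899/47732 + 274969/((-458054/(-415704))) = -16899*1/47732 + 274969/((-458054*(-1/415704))) = -16899/47732 + 274969/(229027/207852) = -16899/47732 + 274969*(207852/229027) = -16899/47732 + 57152856588/229027 = 2728016280331143/10931916764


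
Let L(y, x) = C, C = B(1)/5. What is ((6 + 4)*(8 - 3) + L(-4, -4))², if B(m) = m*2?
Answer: 63504/25 ≈ 2540.2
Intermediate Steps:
B(m) = 2*m
C = ⅖ (C = (2*1)/5 = 2*(⅕) = ⅖ ≈ 0.40000)
L(y, x) = ⅖
((6 + 4)*(8 - 3) + L(-4, -4))² = ((6 + 4)*(8 - 3) + ⅖)² = (10*5 + ⅖)² = (50 + ⅖)² = (252/5)² = 63504/25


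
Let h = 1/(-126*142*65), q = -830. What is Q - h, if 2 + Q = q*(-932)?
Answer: 899632482841/1162980 ≈ 7.7356e+5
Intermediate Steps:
Q = 773558 (Q = -2 - 830*(-932) = -2 + 773560 = 773558)
h = -1/1162980 (h = 1/(-17892*65) = 1/(-1162980) = -1/1162980 ≈ -8.5986e-7)
Q - h = 773558 - 1*(-1/1162980) = 773558 + 1/1162980 = 899632482841/1162980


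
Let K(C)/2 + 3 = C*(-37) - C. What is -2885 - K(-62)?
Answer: -7591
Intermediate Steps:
K(C) = -6 - 76*C (K(C) = -6 + 2*(C*(-37) - C) = -6 + 2*(-37*C - C) = -6 + 2*(-38*C) = -6 - 76*C)
-2885 - K(-62) = -2885 - (-6 - 76*(-62)) = -2885 - (-6 + 4712) = -2885 - 1*4706 = -2885 - 4706 = -7591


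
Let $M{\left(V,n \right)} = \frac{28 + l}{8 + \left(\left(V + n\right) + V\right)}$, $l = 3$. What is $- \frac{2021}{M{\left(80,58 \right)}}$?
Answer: $- \frac{456746}{31} \approx -14734.0$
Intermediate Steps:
$M{\left(V,n \right)} = \frac{31}{8 + n + 2 V}$ ($M{\left(V,n \right)} = \frac{28 + 3}{8 + \left(\left(V + n\right) + V\right)} = \frac{31}{8 + \left(n + 2 V\right)} = \frac{31}{8 + n + 2 V}$)
$- \frac{2021}{M{\left(80,58 \right)}} = - \frac{2021}{31 \frac{1}{8 + 58 + 2 \cdot 80}} = - \frac{2021}{31 \frac{1}{8 + 58 + 160}} = - \frac{2021}{31 \cdot \frac{1}{226}} = - \frac{2021}{\frac{31}{226}} = - \frac{2021 \cdot 226}{31} = \left(-1\right) \frac{456746}{31} = - \frac{456746}{31}$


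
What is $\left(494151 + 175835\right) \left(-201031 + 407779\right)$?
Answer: $138518265528$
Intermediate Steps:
$\left(494151 + 175835\right) \left(-201031 + 407779\right) = 669986 \cdot 206748 = 138518265528$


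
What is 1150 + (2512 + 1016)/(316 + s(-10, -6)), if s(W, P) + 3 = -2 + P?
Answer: 354278/305 ≈ 1161.6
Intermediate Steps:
s(W, P) = -5 + P (s(W, P) = -3 + (-2 + P) = -5 + P)
1150 + (2512 + 1016)/(316 + s(-10, -6)) = 1150 + (2512 + 1016)/(316 + (-5 - 6)) = 1150 + 3528/(316 - 11) = 1150 + 3528/305 = 354278/305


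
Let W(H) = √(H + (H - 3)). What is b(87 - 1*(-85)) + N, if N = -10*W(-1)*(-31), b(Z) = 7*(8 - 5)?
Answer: 21 + 310*I*√5 ≈ 21.0 + 693.18*I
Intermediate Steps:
W(H) = √(-3 + 2*H) (W(H) = √(H + (-3 + H)) = √(-3 + 2*H))
b(Z) = 21 (b(Z) = 7*3 = 21)
N = 310*I*√5 (N = -10*√(-3 + 2*(-1))*(-31) = -10*√(-3 - 2)*(-31) = -10*I*√5*(-31) = 310*I*√5 ≈ 693.18*I)
b(87 - 1*(-85)) + N = 21 + 310*I*√5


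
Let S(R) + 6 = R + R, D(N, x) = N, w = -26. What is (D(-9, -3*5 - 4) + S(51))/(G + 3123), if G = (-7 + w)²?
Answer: 29/1404 ≈ 0.020655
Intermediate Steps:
S(R) = -6 + 2*R (S(R) = -6 + (R + R) = -6 + 2*R)
G = 1089 (G = (-7 - 26)² = (-33)² = 1089)
(D(-9, -3*5 - 4) + S(51))/(G + 3123) = (-9 + (-6 + 2*51))/(1089 + 3123) = (-9 + (-6 + 102))/4212 = (-9 + 96)*(1/4212) = 87*(1/4212) = 29/1404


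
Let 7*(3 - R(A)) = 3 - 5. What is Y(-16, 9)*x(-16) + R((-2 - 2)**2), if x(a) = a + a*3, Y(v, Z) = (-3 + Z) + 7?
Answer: -5801/7 ≈ -828.71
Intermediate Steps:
Y(v, Z) = 4 + Z
x(a) = 4*a (x(a) = a + 3*a = 4*a)
R(A) = 23/7 (R(A) = 3 - (3 - 5)/7 = 3 - 1/7*(-2) = 3 + 2/7 = 23/7)
Y(-16, 9)*x(-16) + R((-2 - 2)**2) = (4 + 9)*(4*(-16)) + 23/7 = 13*(-64) + 23/7 = -832 + 23/7 = -5801/7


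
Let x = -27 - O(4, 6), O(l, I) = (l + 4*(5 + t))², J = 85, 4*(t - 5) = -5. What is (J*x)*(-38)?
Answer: 5000040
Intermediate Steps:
t = 15/4 (t = 5 + (¼)*(-5) = 5 - 5/4 = 15/4 ≈ 3.7500)
O(l, I) = (35 + l)² (O(l, I) = (l + 4*(5 + 15/4))² = (l + 4*(35/4))² = (l + 35)² = (35 + l)²)
x = -1548 (x = -27 - (35 + 4)² = -27 - 1*39² = -27 - 1*1521 = -27 - 1521 = -1548)
(J*x)*(-38) = (85*(-1548))*(-38) = -131580*(-38) = 5000040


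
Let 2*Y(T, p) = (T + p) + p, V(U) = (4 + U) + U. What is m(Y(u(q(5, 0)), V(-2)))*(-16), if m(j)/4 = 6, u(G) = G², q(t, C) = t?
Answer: -384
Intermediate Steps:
V(U) = 4 + 2*U
Y(T, p) = p + T/2 (Y(T, p) = ((T + p) + p)/2 = (T + 2*p)/2 = p + T/2)
m(j) = 24 (m(j) = 4*6 = 24)
m(Y(u(q(5, 0)), V(-2)))*(-16) = 24*(-16) = -384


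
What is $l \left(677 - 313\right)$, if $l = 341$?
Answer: $124124$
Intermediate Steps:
$l \left(677 - 313\right) = 341 \left(677 - 313\right) = 341 \cdot 364 = 124124$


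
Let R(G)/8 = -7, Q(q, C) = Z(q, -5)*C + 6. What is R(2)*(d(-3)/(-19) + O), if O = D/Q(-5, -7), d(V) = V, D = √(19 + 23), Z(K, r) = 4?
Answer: -168/19 + 28*√42/11 ≈ 7.6543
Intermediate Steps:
Q(q, C) = 6 + 4*C (Q(q, C) = 4*C + 6 = 6 + 4*C)
R(G) = -56 (R(G) = 8*(-7) = -56)
D = √42 ≈ 6.4807
O = -√42/22 (O = √42/(6 + 4*(-7)) = √42/(6 - 28) = √42/(-22) = √42*(-1/22) = -√42/22 ≈ -0.29458)
R(2)*(d(-3)/(-19) + O) = -56*(-3/(-19) - √42/22) = -56*(-3*(-1/19) - √42/22) = -56*(3/19 - √42/22) = -168/19 + 28*√42/11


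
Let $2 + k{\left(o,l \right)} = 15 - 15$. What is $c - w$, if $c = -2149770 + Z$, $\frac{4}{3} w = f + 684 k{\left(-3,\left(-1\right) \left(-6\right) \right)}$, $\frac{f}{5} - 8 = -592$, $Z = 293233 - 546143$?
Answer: $-2399464$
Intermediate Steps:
$Z = -252910$ ($Z = 293233 - 546143 = -252910$)
$k{\left(o,l \right)} = -2$ ($k{\left(o,l \right)} = -2 + \left(15 - 15\right) = -2 + 0 = -2$)
$f = -2920$ ($f = 40 + 5 \left(-592\right) = 40 - 2960 = -2920$)
$w = -3216$ ($w = \frac{3 \left(-2920 + 684 \left(-2\right)\right)}{4} = \frac{3 \left(-2920 - 1368\right)}{4} = \frac{3}{4} \left(-4288\right) = -3216$)
$c = -2402680$ ($c = -2149770 - 252910 = -2402680$)
$c - w = -2402680 - -3216 = -2402680 + 3216 = -2399464$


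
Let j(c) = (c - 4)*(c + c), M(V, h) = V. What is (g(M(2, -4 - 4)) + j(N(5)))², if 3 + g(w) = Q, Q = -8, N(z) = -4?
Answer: 2809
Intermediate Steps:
j(c) = 2*c*(-4 + c) (j(c) = (-4 + c)*(2*c) = 2*c*(-4 + c))
g(w) = -11 (g(w) = -3 - 8 = -11)
(g(M(2, -4 - 4)) + j(N(5)))² = (-11 + 2*(-4)*(-4 - 4))² = (-11 + 2*(-4)*(-8))² = (-11 + 64)² = 53² = 2809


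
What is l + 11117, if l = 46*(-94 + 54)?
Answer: 9277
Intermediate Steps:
l = -1840 (l = 46*(-40) = -1840)
l + 11117 = -1840 + 11117 = 9277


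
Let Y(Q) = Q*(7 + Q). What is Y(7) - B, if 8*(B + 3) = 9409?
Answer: -8601/8 ≈ -1075.1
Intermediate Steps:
B = 9385/8 (B = -3 + (⅛)*9409 = -3 + 9409/8 = 9385/8 ≈ 1173.1)
Y(7) - B = 7*(7 + 7) - 1*9385/8 = 7*14 - 9385/8 = 98 - 9385/8 = -8601/8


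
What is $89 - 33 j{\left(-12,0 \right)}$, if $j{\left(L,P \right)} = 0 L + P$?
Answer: $89$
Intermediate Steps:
$j{\left(L,P \right)} = P$ ($j{\left(L,P \right)} = 0 + P = P$)
$89 - 33 j{\left(-12,0 \right)} = 89 - 0 = 89 + 0 = 89$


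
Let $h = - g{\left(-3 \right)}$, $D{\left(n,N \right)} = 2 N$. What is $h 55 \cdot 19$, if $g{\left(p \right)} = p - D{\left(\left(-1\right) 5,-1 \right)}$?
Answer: $1045$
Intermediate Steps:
$g{\left(p \right)} = 2 + p$ ($g{\left(p \right)} = p - 2 \left(-1\right) = p - -2 = p + 2 = 2 + p$)
$h = 1$ ($h = - (2 - 3) = \left(-1\right) \left(-1\right) = 1$)
$h 55 \cdot 19 = 1 \cdot 55 \cdot 19 = 55 \cdot 19 = 1045$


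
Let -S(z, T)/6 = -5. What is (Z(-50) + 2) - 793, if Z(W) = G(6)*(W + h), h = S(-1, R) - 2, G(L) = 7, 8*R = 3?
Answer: -945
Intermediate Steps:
R = 3/8 (R = (⅛)*3 = 3/8 ≈ 0.37500)
S(z, T) = 30 (S(z, T) = -6*(-5) = 30)
h = 28 (h = 30 - 2 = 28)
Z(W) = 196 + 7*W (Z(W) = 7*(W + 28) = 7*(28 + W) = 196 + 7*W)
(Z(-50) + 2) - 793 = ((196 + 7*(-50)) + 2) - 793 = ((196 - 350) + 2) - 793 = (-154 + 2) - 793 = -152 - 793 = -945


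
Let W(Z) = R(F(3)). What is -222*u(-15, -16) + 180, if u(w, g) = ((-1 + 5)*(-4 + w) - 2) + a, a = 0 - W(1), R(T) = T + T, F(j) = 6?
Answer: 20160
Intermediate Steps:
R(T) = 2*T
W(Z) = 12 (W(Z) = 2*6 = 12)
a = -12 (a = 0 - 1*12 = 0 - 12 = -12)
u(w, g) = -30 + 4*w (u(w, g) = ((-1 + 5)*(-4 + w) - 2) - 12 = (4*(-4 + w) - 2) - 12 = ((-16 + 4*w) - 2) - 12 = (-18 + 4*w) - 12 = -30 + 4*w)
-222*u(-15, -16) + 180 = -222*(-30 + 4*(-15)) + 180 = -222*(-30 - 60) + 180 = -222*(-90) + 180 = 19980 + 180 = 20160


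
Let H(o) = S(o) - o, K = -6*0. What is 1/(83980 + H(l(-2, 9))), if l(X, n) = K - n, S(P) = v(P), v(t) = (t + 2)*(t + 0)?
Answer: 1/84052 ≈ 1.1897e-5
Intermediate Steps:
v(t) = t*(2 + t) (v(t) = (2 + t)*t = t*(2 + t))
K = 0
S(P) = P*(2 + P)
l(X, n) = -n (l(X, n) = 0 - n = -n)
H(o) = -o + o*(2 + o) (H(o) = o*(2 + o) - o = -o + o*(2 + o))
1/(83980 + H(l(-2, 9))) = 1/(83980 + (-1*9)*(1 - 1*9)) = 1/(83980 - 9*(1 - 9)) = 1/(83980 - 9*(-8)) = 1/(83980 + 72) = 1/84052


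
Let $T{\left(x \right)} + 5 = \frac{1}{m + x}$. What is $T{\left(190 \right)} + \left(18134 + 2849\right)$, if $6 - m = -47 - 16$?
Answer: $\frac{5433303}{259} \approx 20978.0$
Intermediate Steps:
$m = 69$ ($m = 6 - \left(-47 - 16\right) = 6 - -63 = 6 + 63 = 69$)
$T{\left(x \right)} = -5 + \frac{1}{69 + x}$
$T{\left(190 \right)} + \left(18134 + 2849\right) = \frac{-344 - 950}{69 + 190} + \left(18134 + 2849\right) = \frac{-344 - 950}{259} + 20983 = \frac{1}{259} \left(-1294\right) + 20983 = - \frac{1294}{259} + 20983 = \frac{5433303}{259}$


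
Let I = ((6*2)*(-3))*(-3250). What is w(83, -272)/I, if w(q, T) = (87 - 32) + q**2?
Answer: 868/14625 ≈ 0.059350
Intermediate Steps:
w(q, T) = 55 + q**2
I = 117000 (I = (12*(-3))*(-3250) = -36*(-3250) = 117000)
w(83, -272)/I = (55 + 83**2)/117000 = (55 + 6889)*(1/117000) = 6944*(1/117000) = 868/14625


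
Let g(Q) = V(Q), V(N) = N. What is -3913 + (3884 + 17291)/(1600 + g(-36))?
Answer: -6098757/1564 ≈ -3899.5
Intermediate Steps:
g(Q) = Q
-3913 + (3884 + 17291)/(1600 + g(-36)) = -3913 + (3884 + 17291)/(1600 - 36) = -3913 + 21175/1564 = -6098757/1564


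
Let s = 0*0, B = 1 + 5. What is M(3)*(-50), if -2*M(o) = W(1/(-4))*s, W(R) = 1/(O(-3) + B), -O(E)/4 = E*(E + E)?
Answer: 0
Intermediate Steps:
O(E) = -8*E² (O(E) = -4*E*(E + E) = -4*E*2*E = -8*E²)
B = 6
W(R) = -1/66 (W(R) = 1/(-8*(-3)² + 6) = 1/(-8*9 + 6) = 1/(-72 + 6) = 1/(-66) = -1/66)
s = 0
M(o) = 0 (M(o) = -(-1)*0/132 = -½*0 = 0)
M(3)*(-50) = 0*(-50) = 0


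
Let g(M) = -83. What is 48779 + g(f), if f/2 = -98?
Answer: 48696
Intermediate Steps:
f = -196 (f = 2*(-98) = -196)
48779 + g(f) = 48779 - 83 = 48696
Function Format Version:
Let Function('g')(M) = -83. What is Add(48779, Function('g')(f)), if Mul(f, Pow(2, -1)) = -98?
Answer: 48696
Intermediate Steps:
f = -196 (f = Mul(2, -98) = -196)
Add(48779, Function('g')(f)) = Add(48779, -83) = 48696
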